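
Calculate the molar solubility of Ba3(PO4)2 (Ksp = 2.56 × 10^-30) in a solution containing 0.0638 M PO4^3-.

Ba3(PO4)2(s) <=> 3 Ba^2+(aq) + 2 PO4^3-(aq)
Ksp = [Ba^2+]^3[PO4^3-]^2
Let s = moles of Ba3(PO4)2 that dissolve per litre. [Ba^2+] = 3s, [PO4^3-] = 0.0638 + 2s ≈ 0.0638 (common-ion effect: PO4^3- is already 0.0638 M).
Ksp ≈ (3s)^3 × (0.0638)^2
s = 2.86 x 10^-10 M
Check: 2s = 5.7 × 10^-10 ≪ 0.0638, so the approximation is valid.

s = 2.86 × 10^-10 M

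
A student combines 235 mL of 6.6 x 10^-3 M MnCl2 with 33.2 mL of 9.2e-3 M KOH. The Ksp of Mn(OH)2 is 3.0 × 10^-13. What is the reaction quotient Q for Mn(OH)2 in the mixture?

Total volume = 235 + 33.2 = 268.2 mL.
[Mn^2+] = 6.6 x 10^-3 × (235/268.2) = 5.78 x 10^-3 M
[OH^-] = 9.2 × 10^-3 × (33.2/268.2) = 1.14 × 10^-3 M
Mn(OH)2(s) ⇌ Mn^2+ + 2 OH^-, so Q = [Mn^2+][OH^-]^2
Q = (5.78 × 10^-3)(1.14 x 10^-3)^2 = 7.5 × 10^-9
Q > Ksp, so Mn(OH)2 will precipitate.

Q ≈ 7.5e-9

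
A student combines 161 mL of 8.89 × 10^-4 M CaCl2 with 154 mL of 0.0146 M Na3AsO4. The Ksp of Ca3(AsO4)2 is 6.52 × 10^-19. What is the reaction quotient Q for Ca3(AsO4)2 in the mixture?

Q = 4.78 x 10^-15

Total volume = 161 + 154 = 315 mL.
[Ca^2+] = 8.89 × 10^-4 × (161/315) = 4.544 × 10^-4 M
[AsO4^3-] = 1.46 x 10^-2 × (154/315) = 7.138 × 10^-3 M
Ca3(AsO4)2(s) ⇌ 3 Ca^2+ + 2 AsO4^3-, so Q = [Ca^2+]^3[AsO4^3-]^2
Q = (4.544 × 10^-4)^3(7.138 x 10^-3)^2 = 4.78 x 10^-15
Q > Ksp, so Ca3(AsO4)2 will precipitate.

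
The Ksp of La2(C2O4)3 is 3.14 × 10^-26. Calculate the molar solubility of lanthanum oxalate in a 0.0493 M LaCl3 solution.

s = 7.82 × 10^-9 M

La2(C2O4)3(s) ⇌ 2 La^3+ + 3 C2O4^2-
Ksp = [La^3+]^2[C2O4^2-]^3
Let s = moles of La2(C2O4)3 that dissolve per litre. [La^3+] = 0.0493 + 2s ≈ 0.0493, [C2O4^2-] = 3s (since La^3+ from LaCl3 dominates).
Ksp ≈ (0.0493)^2 × (3s)^3
s = 7.82 × 10^-9 M
Check: 2s = 1.6 × 10^-8 ≪ 0.0493, so the approximation is valid.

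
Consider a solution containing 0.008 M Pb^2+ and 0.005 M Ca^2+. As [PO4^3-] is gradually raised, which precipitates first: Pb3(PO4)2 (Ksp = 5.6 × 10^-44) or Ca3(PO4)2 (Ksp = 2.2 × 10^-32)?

Precipitation of each salt starts when its ion product equals its Ksp.
For Pb3(PO4)2: 5.6 × 10^-44 = (0.008)^3 × [PO4^3-]^2  ⇒  [PO4^3-] = 3.3 × 10^-19 M.
For Ca3(PO4)2: 2.2 × 10^-32 = (0.005)^3 × [PO4^3-]^2  ⇒  [PO4^3-] = 4.2 x 10^-13 M.
The salt with the lower threshold [PO4^3-] precipitates first: Pb3(PO4)2.

Pb3(PO4)2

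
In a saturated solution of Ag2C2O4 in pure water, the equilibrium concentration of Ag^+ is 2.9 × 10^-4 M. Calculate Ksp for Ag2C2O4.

Ag2C2O4(s) ⇌ 2 Ag^+(aq) + C2O4^2-(aq)
Stoichiometry gives [C2O4^2-] = (1/2)[Ag^+] = 1.45 × 10^-4 M.
Ksp = [Ag^+]^2[C2O4^2-]
Ksp = (2.9 x 10^-4)^2 × 1.45 × 10^-4 = 1.2 x 10^-11

Ksp ≈ 1.2 × 10^-11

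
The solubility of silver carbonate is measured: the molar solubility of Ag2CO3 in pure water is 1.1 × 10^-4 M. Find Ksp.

Ag2CO3(s) ⇌ 2 Ag^+(aq) + CO3^2-(aq)
For each mole of Ag2CO3 that dissolves: [Ag^+] = 2s, [CO3^2-] = s.
Ksp = [Ag^+]^2[CO3^2-]
Substituting: Ksp = (2s)^2s = 4s^3
Ksp = 4 × (1.1 x 10^-4)^3 = 5.3 × 10^-12

Ksp ≈ 5.3 x 10^-12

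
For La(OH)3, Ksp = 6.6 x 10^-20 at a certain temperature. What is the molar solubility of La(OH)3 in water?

s = 7.0e-6 M

La(OH)3(s) ⇌ La^3+(aq) + 3 OH^-(aq)
Ksp = [La^3+][OH^-]^3
For each mole of La(OH)3 that dissolves: [La^3+] = s, [OH^-] = 3s.
So Ksp = s × (3s)^3 = 27s^4
s = (6.6 x 10^-20 / 27)^(1/4) = 7.0 x 10^-6 M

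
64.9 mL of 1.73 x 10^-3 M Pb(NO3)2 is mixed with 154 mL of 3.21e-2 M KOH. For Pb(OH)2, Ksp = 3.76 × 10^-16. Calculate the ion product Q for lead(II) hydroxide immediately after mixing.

Total volume = 64.9 + 154 = 218.9 mL.
[Pb^2+] = 1.73 × 10^-3 × (64.9/218.9) = 5.129 × 10^-4 M
[OH^-] = 3.21 × 10^-2 × (154/218.9) = 2.258 × 10^-2 M
Pb(OH)2(s) ⇌ Pb^2+(aq) + 2 OH^-(aq), so Q = [Pb^2+][OH^-]^2
Q = (5.129 x 10^-4)(2.258 × 10^-2)^2 = 2.62 × 10^-7
Q > Ksp, so Pb(OH)2 will precipitate.

Q ≈ 2.62e-7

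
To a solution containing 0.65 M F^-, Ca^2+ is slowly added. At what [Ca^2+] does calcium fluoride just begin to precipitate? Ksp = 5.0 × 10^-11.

CaF2(s) ⇌ Ca^2+ + 2 F^-
Ksp = [Ca^2+][F^-]^2
Precipitation begins when Q = Ksp. With [F^-] = 0.65 M:
5.0 × 10^-11 = (0.65)^2 × [Ca^2+]
[Ca^2+] = (5.0 × 10^-11 / 4.23 × 10^-1) = 1.2 × 10^-10 M

1.2 × 10^-10 M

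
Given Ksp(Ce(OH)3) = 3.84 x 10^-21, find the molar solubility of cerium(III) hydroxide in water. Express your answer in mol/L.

Ce(OH)3(s) <=> Ce^3+ + 3 OH^-
Ksp = [Ce^3+][OH^-]^3
If s mol/L of Ce(OH)3 dissolves, [Ce^3+] = s and [OH^-] = 3s.
Ksp = s(3s)^3 = 27s^4
s = (3.84 x 10^-21 / 27)^(1/4) = 3.45 x 10^-6 M

s = 3.45 × 10^-6 M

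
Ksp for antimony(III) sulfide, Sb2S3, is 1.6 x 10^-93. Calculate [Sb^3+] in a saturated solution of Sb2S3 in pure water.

Sb2S3(s) <=> 2 Sb^3+ + 3 S^2-
Ksp = [Sb^3+]^2[S^2-]^3
For each mole of Sb2S3 that dissolves: [Sb^3+] = 2s, [S^2-] = 3s.
So Ksp = (2s)^2 × (3s)^3 = 108s^5
Solving, s = (1.6 x 10^-93/108)^(1/5) = 1.08 x 10^-19 M
[Sb^3+] = 2s = 2.2 × 10^-19 M

[Sb^3+] = 2.2e-19 M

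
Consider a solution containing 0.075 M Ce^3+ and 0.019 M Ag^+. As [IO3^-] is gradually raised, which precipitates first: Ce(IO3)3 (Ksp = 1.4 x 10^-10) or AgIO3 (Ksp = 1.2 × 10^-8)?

AgIO3

Each salt begins to precipitate when Q = Ksp, i.e. when [IO3^-] reaches its threshold.
For Ce(IO3)3: 1.4 x 10^-10 = 0.075 × [IO3^-]^3  ⇒  [IO3^-] = 1.2 × 10^-3 M.
For AgIO3: 1.2 × 10^-8 = 0.019 × [IO3^-]  ⇒  [IO3^-] = 6.3 × 10^-7 M.
The salt with the lower threshold [IO3^-] precipitates first: AgIO3.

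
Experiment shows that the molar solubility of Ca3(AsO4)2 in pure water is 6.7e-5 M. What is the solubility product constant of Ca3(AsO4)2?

1.5e-19

Ca3(AsO4)2(s) ⇌ 3 Ca^2+ + 2 AsO4^3-
For each mole of Ca3(AsO4)2 that dissolves: [Ca^2+] = 3s, [AsO4^3-] = 2s.
Ksp = [Ca^2+]^3[AsO4^3-]^2
So Ksp = (3s)^3 × (2s)^2 = 108s^5
With s = 6.7 x 10^-5: Ksp = 1.5 x 10^-19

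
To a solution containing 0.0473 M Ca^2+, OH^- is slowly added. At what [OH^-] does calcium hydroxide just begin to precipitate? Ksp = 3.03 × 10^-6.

[OH^-] = 8.00e-3 M

Ca(OH)2(s) ⇌ Ca^2+ + 2 OH^-
Ksp = [Ca^2+][OH^-]^2
Precipitation begins when Q = Ksp. With [Ca^2+] = 0.0473 M:
3.03 × 10^-6 = (0.0473) × [OH^-]^2
[OH^-] = (3.03 × 10^-6 / 4.73 × 10^-2)^(1/2) = 8.00 × 10^-3 M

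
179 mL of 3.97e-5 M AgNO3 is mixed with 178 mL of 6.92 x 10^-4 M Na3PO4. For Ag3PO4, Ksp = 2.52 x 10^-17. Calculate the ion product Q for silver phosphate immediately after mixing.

2.72e-18

Total volume = 179 + 178 = 357 mL.
[Ag^+] = 3.97 × 10^-5 × (179/357) = 1.991 x 10^-5 M
[PO4^3-] = 6.92 × 10^-4 × (178/357) = 3.450 × 10^-4 M
Ag3PO4(s) ⇌ 3 Ag^+ + PO4^3-, so Q = [Ag^+]^3[PO4^3-]
Q = (1.991 × 10^-5)^3(3.450 x 10^-4) = 2.72 × 10^-18
Q < Ksp, so no precipitate of Ag3PO4 forms.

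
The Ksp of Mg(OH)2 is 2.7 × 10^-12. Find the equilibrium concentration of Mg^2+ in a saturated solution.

[Mg^2+] = 8.8 × 10^-5 M

Mg(OH)2(s) ⇌ Mg^2+(aq) + 2 OH^-(aq)
Ksp = [Mg^2+][OH^-]^2
With molar solubility s: [Mg^2+] = s, [OH^-] = 2s.
Ksp = s(2s)^2 = 4s^3
Solving, s = (2.7 × 10^-12/4)^(1/3) = 8.77 × 10^-5 M
[Mg^2+] = s = 8.8 x 10^-5 M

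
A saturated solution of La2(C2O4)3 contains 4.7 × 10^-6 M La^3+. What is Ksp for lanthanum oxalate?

La2(C2O4)3(s) ⇌ 2 La^3+(aq) + 3 C2O4^2-(aq)
Stoichiometry gives [C2O4^2-] = (3/2)[La^3+] = 7.05 × 10^-6 M.
Ksp = [La^3+]^2[C2O4^2-]^3
Ksp = (4.7 × 10^-6)^2 × (7.05 × 10^-6)^3 = 7.7 x 10^-27

Ksp ≈ 7.7e-27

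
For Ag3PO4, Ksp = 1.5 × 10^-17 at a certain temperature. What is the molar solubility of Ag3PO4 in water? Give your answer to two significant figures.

Ag3PO4(s) ⇌ 3 Ag^+ + PO4^3-
Ksp = [Ag^+]^3[PO4^3-]
If s mol/L of Ag3PO4 dissolves, [Ag^+] = 3s and [PO4^3-] = s.
Substituting: Ksp = (3s)^3s = 27s^4
s^4 = 1.5 × 10^-17 / 27, so s = 2.7 × 10^-5 M

s ≈ 2.7e-5 M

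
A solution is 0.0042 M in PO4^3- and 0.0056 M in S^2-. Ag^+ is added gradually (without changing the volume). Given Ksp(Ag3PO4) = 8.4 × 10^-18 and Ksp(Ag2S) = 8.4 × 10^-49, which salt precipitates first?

Each salt begins to precipitate when Q = Ksp, i.e. when [Ag^+] reaches its threshold.
For Ag3PO4: 8.4 × 10^-18 = 0.0042 × [Ag^+]^3  ⇒  [Ag^+] = 1.3 × 10^-5 M.
For Ag2S: 8.4 × 10^-49 = 0.0056 × [Ag^+]^2  ⇒  [Ag^+] = 1.2 × 10^-23 M.
The salt with the lower threshold [Ag^+] precipitates first: Ag2S.

Ag2S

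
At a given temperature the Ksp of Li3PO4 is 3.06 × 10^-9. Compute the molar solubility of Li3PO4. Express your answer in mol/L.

Li3PO4(s) <=> 3 Li^+(aq) + PO4^3-(aq)
Ksp = [Li^+]^3[PO4^3-]
Let s = molar solubility. Then [Li^+] = 3s and [PO4^3-] = s.
Substituting: Ksp = (3s)^3s = 27s^4
s^4 = 3.06 × 10^-9 / 27, so s = 3.26 × 10^-3 M

s = 3.26 × 10^-3 M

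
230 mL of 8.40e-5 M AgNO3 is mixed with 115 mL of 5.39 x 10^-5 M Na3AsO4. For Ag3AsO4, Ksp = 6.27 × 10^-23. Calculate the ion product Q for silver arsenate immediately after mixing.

Total volume = 230 + 115 = 345 mL.
[Ag^+] = 8.40 × 10^-5 × (230/345) = 5.600 x 10^-5 M
[AsO4^3-] = 5.39 × 10^-5 × (115/345) = 1.797 × 10^-5 M
Ag3AsO4(s) ⇌ 3 Ag^+(aq) + AsO4^3-(aq), so Q = [Ag^+]^3[AsO4^3-]
Q = (5.600 × 10^-5)^3(1.797 x 10^-5) = 3.16 × 10^-18
Q > Ksp, so Ag3AsO4 will precipitate.

3.16 × 10^-18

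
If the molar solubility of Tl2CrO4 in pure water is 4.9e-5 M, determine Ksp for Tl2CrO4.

Tl2CrO4(s) <=> 2 Tl^+ + CrO4^2-
With molar solubility s: [Tl^+] = 2s, [CrO4^2-] = s.
Ksp = [Tl^+]^2[CrO4^2-]
Ksp = (2s)^2s = 4s^3
With s = 4.9 × 10^-5: Ksp = 4.7 × 10^-13

Ksp = 4.7e-13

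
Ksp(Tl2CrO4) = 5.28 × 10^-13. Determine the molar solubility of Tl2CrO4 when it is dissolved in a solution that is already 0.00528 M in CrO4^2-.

Tl2CrO4(s) <=> 2 Tl^+ + CrO4^2-
Ksp = [Tl^+]^2[CrO4^2-]
Let s = moles of Tl2CrO4 that dissolve per litre. [Tl^+] = 2s, [CrO4^2-] = 0.00528 + s ≈ 0.00528 (Ksp is small, so little additional dissolves).
Ksp ≈ (2s)^2 × 0.00528
s = 5.00 x 10^-6 M
Check: s = 5.0 x 10^-6 ≪ 0.00528, so the approximation is valid.

s ≈ 5.00e-6 M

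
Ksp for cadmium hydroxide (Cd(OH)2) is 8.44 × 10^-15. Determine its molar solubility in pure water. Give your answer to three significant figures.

s = 1.28 × 10^-5 M

Cd(OH)2(s) ⇌ Cd^2+(aq) + 2 OH^-(aq)
Ksp = [Cd^2+][OH^-]^2
For each mole of Cd(OH)2 that dissolves: [Cd^2+] = s, [OH^-] = 2s.
So Ksp = s × (2s)^2 = 4s^3
s^3 = 8.44 × 10^-15 / 4, so s = 1.28 × 10^-5 M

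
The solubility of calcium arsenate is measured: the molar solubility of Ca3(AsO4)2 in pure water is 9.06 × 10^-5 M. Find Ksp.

Ksp ≈ 6.59 × 10^-19

Ca3(AsO4)2(s) <=> 3 Ca^2+(aq) + 2 AsO4^3-(aq)
With molar solubility s: [Ca^2+] = 3s, [AsO4^3-] = 2s.
Ksp = [Ca^2+]^3[AsO4^3-]^2
So Ksp = (3s)^3 × (2s)^2 = 108s^5
Ksp = 108 × (9.06 × 10^-5)^5 = 6.59 x 10^-19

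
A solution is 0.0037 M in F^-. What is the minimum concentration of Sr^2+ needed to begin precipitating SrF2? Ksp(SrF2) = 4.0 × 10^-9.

SrF2(s) ⇌ Sr^2+(aq) + 2 F^-(aq)
Ksp = [Sr^2+][F^-]^2
Precipitation begins when Q = Ksp. With [F^-] = 0.0037 M:
4.0 × 10^-9 = (0.0037)^2 × [Sr^2+]
[Sr^2+] = (4.0 × 10^-9 / 1.37 × 10^-5) = 2.9 × 10^-4 M

[Sr^2+] = 2.9e-4 M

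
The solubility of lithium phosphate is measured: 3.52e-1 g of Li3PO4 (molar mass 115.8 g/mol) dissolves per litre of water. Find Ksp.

Molar solubility s = (3.52 × 10^-1 g/L) / (115.8 g/mol) = 3.040 × 10^-3 M.
Li3PO4(s) ⇌ 3 Li^+ + PO4^3-
For each mole of Li3PO4 that dissolves: [Li^+] = 3s, [PO4^3-] = s.
Ksp = [Li^+]^3[PO4^3-]
Substituting: Ksp = (3s)^3s = 27s^4
Ksp = 27 × (3.040 × 10^-3)^4 = 2.31 × 10^-9

Ksp ≈ 2.31e-9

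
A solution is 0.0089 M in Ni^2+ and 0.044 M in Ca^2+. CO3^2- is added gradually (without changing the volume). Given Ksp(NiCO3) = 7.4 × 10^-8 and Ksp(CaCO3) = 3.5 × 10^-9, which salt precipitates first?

Each salt begins to precipitate when Q = Ksp, i.e. when [CO3^2-] reaches its threshold.
For NiCO3: 7.4 × 10^-8 = 0.0089 × [CO3^2-]  ⇒  [CO3^2-] = 8.3 x 10^-6 M.
For CaCO3: 3.5 × 10^-9 = 0.044 × [CO3^2-]  ⇒  [CO3^2-] = 8.0 × 10^-8 M.
The salt with the lower threshold [CO3^2-] precipitates first: CaCO3.

CaCO3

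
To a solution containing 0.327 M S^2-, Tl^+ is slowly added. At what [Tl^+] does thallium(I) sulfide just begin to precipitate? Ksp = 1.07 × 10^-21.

Tl2S(s) <=> 2 Tl^+ + S^2-
Ksp = [Tl^+]^2[S^2-]
Precipitation begins when Q = Ksp. With [S^2-] = 0.327 M:
1.07 × 10^-21 = (0.327) × [Tl^+]^2
[Tl^+] = (1.07 × 10^-21 / 3.27 × 10^-1)^(1/2) = 5.72 x 10^-11 M

5.72e-11 M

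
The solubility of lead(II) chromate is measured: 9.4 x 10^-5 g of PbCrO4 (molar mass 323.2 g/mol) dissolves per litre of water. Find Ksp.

8.5 x 10^-14

Molar solubility s = (9.4 x 10^-5 g/L) / (323.2 g/mol) = 2.91 × 10^-7 M.
PbCrO4(s) <=> Pb^2+ + CrO4^2-
Let s = molar solubility. Then [Pb^2+] = s and [CrO4^2-] = s.
Ksp = [Pb^2+][CrO4^2-]
Ksp = s × s = s^2
With s = 2.91 x 10^-7: Ksp = 8.5 x 10^-14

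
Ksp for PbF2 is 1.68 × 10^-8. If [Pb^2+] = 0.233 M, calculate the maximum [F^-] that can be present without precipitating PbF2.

2.69 × 10^-4 M

PbF2(s) ⇌ Pb^2+(aq) + 2 F^-(aq)
Ksp = [Pb^2+][F^-]^2
Precipitation begins when Q = Ksp. With [Pb^2+] = 0.233 M:
1.68 × 10^-8 = (0.233) × [F^-]^2
[F^-] = (1.68 × 10^-8 / 2.33 x 10^-1)^(1/2) = 2.69 × 10^-4 M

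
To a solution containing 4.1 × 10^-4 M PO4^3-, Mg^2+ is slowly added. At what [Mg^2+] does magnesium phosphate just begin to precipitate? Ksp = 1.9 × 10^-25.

1.0e-6 M

Mg3(PO4)2(s) <=> 3 Mg^2+ + 2 PO4^3-
Ksp = [Mg^2+]^3[PO4^3-]^2
Precipitation begins when Q = Ksp. With [PO4^3-] = 4.1 × 10^-4 M:
1.9 × 10^-25 = (4.1 × 10^-4)^2 × [Mg^2+]^3
[Mg^2+] = (1.9 × 10^-25 / 1.68 x 10^-7)^(1/3) = 1.0 x 10^-6 M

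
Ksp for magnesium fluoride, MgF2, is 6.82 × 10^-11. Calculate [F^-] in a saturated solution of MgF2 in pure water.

[F^-] = 5.15 × 10^-4 M

MgF2(s) <=> Mg^2+ + 2 F^-
Ksp = [Mg^2+][F^-]^2
If s mol/L of MgF2 dissolves, [Mg^2+] = s and [F^-] = 2s.
Ksp = s(2s)^2 = 4s^3
s = (6.82 × 10^-11 / 4)^(1/3) = 2.574 × 10^-4 M
[F^-] = 2s = 5.15 × 10^-4 M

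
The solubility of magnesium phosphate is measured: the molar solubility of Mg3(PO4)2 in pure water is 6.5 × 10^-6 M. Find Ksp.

1.3e-24

Mg3(PO4)2(s) ⇌ 3 Mg^2+ + 2 PO4^3-
For each mole of Mg3(PO4)2 that dissolves: [Mg^2+] = 3s, [PO4^3-] = 2s.
Ksp = [Mg^2+]^3[PO4^3-]^2
Substituting: Ksp = (3s)^3(2s)^2 = 108s^5
With s = 6.5 x 10^-6: Ksp = 1.3 × 10^-24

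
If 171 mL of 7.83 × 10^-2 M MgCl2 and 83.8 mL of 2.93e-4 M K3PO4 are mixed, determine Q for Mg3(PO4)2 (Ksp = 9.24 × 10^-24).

Total volume = 171 + 83.8 = 254.8 mL.
[Mg^2+] = 7.83 x 10^-2 × (171/254.8) = 5.255 × 10^-2 M
[PO4^3-] = 2.93 × 10^-4 × (83.8/254.8) = 9.636 × 10^-5 M
Mg3(PO4)2(s) <=> 3 Mg^2+(aq) + 2 PO4^3-(aq), so Q = [Mg^2+]^3[PO4^3-]^2
Q = (5.255 x 10^-2)^3(9.636 × 10^-5)^2 = 1.35 × 10^-12
Q > Ksp, so Mg3(PO4)2 will precipitate.

1.35e-12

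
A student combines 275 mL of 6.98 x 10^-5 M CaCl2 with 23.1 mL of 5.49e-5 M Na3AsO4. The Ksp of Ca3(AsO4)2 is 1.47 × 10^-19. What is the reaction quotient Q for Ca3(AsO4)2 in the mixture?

4.83e-24

Total volume = 275 + 23.1 = 298.1 mL.
[Ca^2+] = 6.98 x 10^-5 × (275/298.1) = 6.439 × 10^-5 M
[AsO4^3-] = 5.49 × 10^-5 × (23.1/298.1) = 4.254 × 10^-6 M
Ca3(AsO4)2(s) <=> 3 Ca^2+ + 2 AsO4^3-, so Q = [Ca^2+]^3[AsO4^3-]^2
Q = (6.439 × 10^-5)^3(4.254 × 10^-6)^2 = 4.83 × 10^-24
Q < Ksp, so no precipitate of Ca3(AsO4)2 forms.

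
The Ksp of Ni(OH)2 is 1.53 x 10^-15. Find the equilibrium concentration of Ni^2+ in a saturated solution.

7.26 × 10^-6 M

Ni(OH)2(s) ⇌ Ni^2+(aq) + 2 OH^-(aq)
Ksp = [Ni^2+][OH^-]^2
With molar solubility s: [Ni^2+] = s, [OH^-] = 2s.
Substituting: Ksp = s(2s)^2 = 4s^3
s = (1.53 x 10^-15 / 4)^(1/3) = 7.259 × 10^-6 M
[Ni^2+] = s = 7.26 × 10^-6 M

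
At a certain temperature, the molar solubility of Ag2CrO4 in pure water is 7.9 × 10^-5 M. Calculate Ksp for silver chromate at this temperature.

2.0e-12

Ag2CrO4(s) <=> 2 Ag^+ + CrO4^2-
If s mol/L of Ag2CrO4 dissolves, [Ag^+] = 2s and [CrO4^2-] = s.
Ksp = [Ag^+]^2[CrO4^2-]
Ksp = (2s)^2s = 4s^3
With s = 7.9 × 10^-5: Ksp = 2.0 × 10^-12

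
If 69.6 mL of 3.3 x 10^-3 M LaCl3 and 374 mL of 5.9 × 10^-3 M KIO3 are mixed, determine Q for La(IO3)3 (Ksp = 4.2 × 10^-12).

6.4 × 10^-11

Total volume = 69.6 + 374 = 443.6 mL.
[La^3+] = 3.3 × 10^-3 × (69.6/443.6) = 5.18 × 10^-4 M
[IO3^-] = 5.9 × 10^-3 × (374/443.6) = 4.97 x 10^-3 M
La(IO3)3(s) ⇌ La^3+(aq) + 3 IO3^-(aq), so Q = [La^3+][IO3^-]^3
Q = (5.18 × 10^-4)(4.97 x 10^-3)^3 = 6.4 × 10^-11
Q > Ksp, so La(IO3)3 will precipitate.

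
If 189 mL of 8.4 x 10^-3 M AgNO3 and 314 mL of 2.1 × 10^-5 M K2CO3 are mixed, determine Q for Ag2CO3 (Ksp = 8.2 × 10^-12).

Total volume = 189 + 314 = 503 mL.
[Ag^+] = 8.4 x 10^-3 × (189/503) = 3.16 × 10^-3 M
[CO3^2-] = 2.1 × 10^-5 × (314/503) = 1.31 x 10^-5 M
Ag2CO3(s) <=> 2 Ag^+(aq) + CO3^2-(aq), so Q = [Ag^+]^2[CO3^2-]
Q = (3.16 × 10^-3)^2(1.31 × 10^-5) = 1.3 × 10^-10
Q > Ksp, so Ag2CO3 will precipitate.

Q ≈ 1.3e-10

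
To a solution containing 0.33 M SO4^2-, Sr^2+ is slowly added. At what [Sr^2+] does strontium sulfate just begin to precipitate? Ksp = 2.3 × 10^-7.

SrSO4(s) ⇌ Sr^2+(aq) + SO4^2-(aq)
Ksp = [Sr^2+][SO4^2-]
Precipitation begins when Q = Ksp. With [SO4^2-] = 0.33 M:
2.3 × 10^-7 = (0.33) × [Sr^2+]
[Sr^2+] = (2.3 × 10^-7 / 3.3 × 10^-1) = 7.0 × 10^-7 M

[Sr^2+] ≈ 7.0e-7 M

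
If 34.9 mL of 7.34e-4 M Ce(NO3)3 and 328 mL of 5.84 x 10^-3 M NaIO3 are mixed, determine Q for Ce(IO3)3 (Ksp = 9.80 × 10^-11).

Total volume = 34.9 + 328 = 362.9 mL.
[Ce^3+] = 7.34 × 10^-4 × (34.9/362.9) = 7.059 × 10^-5 M
[IO3^-] = 5.84 × 10^-3 × (328/362.9) = 5.278 x 10^-3 M
Ce(IO3)3(s) ⇌ Ce^3+ + 3 IO3^-, so Q = [Ce^3+][IO3^-]^3
Q = (7.059 × 10^-5)(5.278 x 10^-3)^3 = 1.04 x 10^-11
Q < Ksp, so no precipitate of Ce(IO3)3 forms.

1.04e-11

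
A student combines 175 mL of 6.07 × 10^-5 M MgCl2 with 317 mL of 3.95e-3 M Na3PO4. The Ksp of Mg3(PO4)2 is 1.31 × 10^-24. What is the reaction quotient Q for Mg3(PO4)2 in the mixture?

Q ≈ 6.52 × 10^-20

Total volume = 175 + 317 = 492 mL.
[Mg^2+] = 6.07 × 10^-5 × (175/492) = 2.159 x 10^-5 M
[PO4^3-] = 3.95 × 10^-3 × (317/492) = 2.545 × 10^-3 M
Mg3(PO4)2(s) ⇌ 3 Mg^2+(aq) + 2 PO4^3-(aq), so Q = [Mg^2+]^3[PO4^3-]^2
Q = (2.159 × 10^-5)^3(2.545 x 10^-3)^2 = 6.52 × 10^-20
Q > Ksp, so Mg3(PO4)2 will precipitate.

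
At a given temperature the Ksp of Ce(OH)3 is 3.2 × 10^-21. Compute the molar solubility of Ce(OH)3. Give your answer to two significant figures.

Ce(OH)3(s) <=> Ce^3+ + 3 OH^-
Ksp = [Ce^3+][OH^-]^3
For each mole of Ce(OH)3 that dissolves: [Ce^3+] = s, [OH^-] = 3s.
Ksp = s(3s)^3 = 27s^4
s^4 = 3.2 × 10^-21 / 27, so s = 3.3 × 10^-6 M

3.3 × 10^-6 M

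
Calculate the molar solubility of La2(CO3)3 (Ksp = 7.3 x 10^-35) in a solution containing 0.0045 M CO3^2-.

s = 1.4 × 10^-14 M

La2(CO3)3(s) <=> 2 La^3+(aq) + 3 CO3^2-(aq)
Ksp = [La^3+]^2[CO3^2-]^3
If s mol/L dissolves here, [La^3+] = 2s, [CO3^2-] = 0.0045 + 3s ≈ 0.0045 (since the CO3^2- already present dominates).
Ksp ≈ (2s)^2 × (0.0045)^3
s = 1.4 × 10^-14 M
Check: 3s = 4.2 x 10^-14 ≪ 0.0045, so the approximation is valid.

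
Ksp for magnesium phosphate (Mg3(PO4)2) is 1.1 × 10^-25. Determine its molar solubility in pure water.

Mg3(PO4)2(s) <=> 3 Mg^2+ + 2 PO4^3-
Ksp = [Mg^2+]^3[PO4^3-]^2
With molar solubility s: [Mg^2+] = 3s, [PO4^3-] = 2s.
So Ksp = (3s)^3 × (2s)^2 = 108s^5
Solving, s = (1.1 × 10^-25/108)^(1/5) = 4.0 × 10^-6 M

s ≈ 4.0 x 10^-6 M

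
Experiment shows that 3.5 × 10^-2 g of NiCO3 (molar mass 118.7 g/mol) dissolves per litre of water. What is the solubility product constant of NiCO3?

Molar solubility s = (3.5 x 10^-2 g/L) / (118.7 g/mol) = 2.95 x 10^-4 M.
NiCO3(s) <=> Ni^2+ + CO3^2-
If s mol/L of NiCO3 dissolves, [Ni^2+] = s and [CO3^2-] = s.
Ksp = [Ni^2+][CO3^2-]
Ksp = s^2
Ksp = (2.95 × 10^-4)^2 = 8.7 × 10^-8

Ksp ≈ 8.7e-8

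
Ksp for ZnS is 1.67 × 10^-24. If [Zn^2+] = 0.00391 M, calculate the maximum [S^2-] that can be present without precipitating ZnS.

ZnS(s) ⇌ Zn^2+(aq) + S^2-(aq)
Ksp = [Zn^2+][S^2-]
Precipitation begins when Q = Ksp. With [Zn^2+] = 0.00391 M:
1.67 × 10^-24 = (0.00391) × [S^2-]
[S^2-] = (1.67 × 10^-24 / 3.91 × 10^-3) = 4.27 × 10^-22 M

[S^2-] = 4.27 x 10^-22 M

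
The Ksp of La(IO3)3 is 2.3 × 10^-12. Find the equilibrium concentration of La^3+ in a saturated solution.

La(IO3)3(s) ⇌ La^3+ + 3 IO3^-
Ksp = [La^3+][IO3^-]^3
For each mole of La(IO3)3 that dissolves: [La^3+] = s, [IO3^-] = 3s.
Substituting: Ksp = s(3s)^3 = 27s^4
s^4 = 2.3 × 10^-12 / 27, so s = 5.40 x 10^-4 M
[La^3+] = s = 5.4 x 10^-4 M

[La^3+] ≈ 5.4e-4 M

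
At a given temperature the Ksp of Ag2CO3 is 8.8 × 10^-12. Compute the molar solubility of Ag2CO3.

s = 1.3 × 10^-4 M

Ag2CO3(s) ⇌ 2 Ag^+ + CO3^2-
Ksp = [Ag^+]^2[CO3^2-]
For each mole of Ag2CO3 that dissolves: [Ag^+] = 2s, [CO3^2-] = s.
So Ksp = (2s)^2 × s = 4s^3
s^3 = 8.8 × 10^-12 / 4, so s = 1.3 × 10^-4 M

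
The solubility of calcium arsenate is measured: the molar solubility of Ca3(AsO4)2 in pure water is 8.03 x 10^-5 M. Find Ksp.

Ca3(AsO4)2(s) ⇌ 3 Ca^2+(aq) + 2 AsO4^3-(aq)
With molar solubility s: [Ca^2+] = 3s, [AsO4^3-] = 2s.
Ksp = [Ca^2+]^3[AsO4^3-]^2
Ksp = (3s)^3(2s)^2 = 108s^5
Ksp = 108 × (8.03 × 10^-5)^5 = 3.61 × 10^-19

3.61 x 10^-19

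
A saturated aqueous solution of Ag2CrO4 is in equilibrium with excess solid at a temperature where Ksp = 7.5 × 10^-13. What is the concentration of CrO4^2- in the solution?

[CrO4^2-] = 5.7e-5 M

Ag2CrO4(s) <=> 2 Ag^+ + CrO4^2-
Ksp = [Ag^+]^2[CrO4^2-]
For each mole of Ag2CrO4 that dissolves: [Ag^+] = 2s, [CrO4^2-] = s.
So Ksp = (2s)^2 × s = 4s^3
s = (7.5 × 10^-13 / 4)^(1/3) = 5.72 × 10^-5 M
[CrO4^2-] = s = 5.7 × 10^-5 M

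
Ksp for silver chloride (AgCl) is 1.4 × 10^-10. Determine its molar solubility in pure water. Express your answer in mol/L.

s ≈ 1.2e-5 M

AgCl(s) ⇌ Ag^+ + Cl^-
Ksp = [Ag^+][Cl^-]
For each mole of AgCl that dissolves: [Ag^+] = s, [Cl^-] = s.
Ksp = (s)(s) = s^2
s = (1.4 × 10^-10)^(1/2) = 1.2 x 10^-5 M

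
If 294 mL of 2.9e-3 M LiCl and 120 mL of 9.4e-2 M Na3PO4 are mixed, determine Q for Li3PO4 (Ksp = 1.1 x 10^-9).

Total volume = 294 + 120 = 414 mL.
[Li^+] = 2.9 × 10^-3 × (294/414) = 2.06 × 10^-3 M
[PO4^3-] = 9.4 × 10^-2 × (120/414) = 2.72 × 10^-2 M
Li3PO4(s) ⇌ 3 Li^+ + PO4^3-, so Q = [Li^+]^3[PO4^3-]
Q = (2.06 x 10^-3)^3(2.72 x 10^-2) = 2.4 × 10^-10
Q < Ksp, so no precipitate of Li3PO4 forms.

Q ≈ 2.4 × 10^-10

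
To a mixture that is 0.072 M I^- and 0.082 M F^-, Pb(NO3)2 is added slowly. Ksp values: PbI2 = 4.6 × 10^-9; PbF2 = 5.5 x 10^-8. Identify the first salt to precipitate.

Each salt begins to precipitate when Q = Ksp, i.e. when [Pb^2+] reaches its threshold.
For PbI2: 4.6 × 10^-9 = (0.072)^2 × [Pb^2+]  ⇒  [Pb^2+] = 8.9 × 10^-7 M.
For PbF2: 5.5 x 10^-8 = (0.082)^2 × [Pb^2+]  ⇒  [Pb^2+] = 8.2 × 10^-6 M.
The salt with the lower threshold [Pb^2+] precipitates first: PbI2.

PbI2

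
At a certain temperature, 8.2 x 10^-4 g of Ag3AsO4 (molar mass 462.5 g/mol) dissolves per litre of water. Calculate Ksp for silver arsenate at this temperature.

Molar solubility s = (8.2 × 10^-4 g/L) / (462.5 g/mol) = 1.77 × 10^-6 M.
Ag3AsO4(s) <=> 3 Ag^+ + AsO4^3-
Let s = molar solubility. Then [Ag^+] = 3s and [AsO4^3-] = s.
Ksp = [Ag^+]^3[AsO4^3-]
So Ksp = (3s)^3 × s = 27s^4
With s = 1.77 x 10^-6: Ksp = 2.7 × 10^-22

2.7e-22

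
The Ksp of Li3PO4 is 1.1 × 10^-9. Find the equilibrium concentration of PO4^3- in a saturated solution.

[PO4^3-] ≈ 2.5e-3 M

Li3PO4(s) ⇌ 3 Li^+ + PO4^3-
Ksp = [Li^+]^3[PO4^3-]
With molar solubility s: [Li^+] = 3s, [PO4^3-] = s.
Substituting: Ksp = (3s)^3s = 27s^4
s = (1.1 × 10^-9 / 27)^(1/4) = 2.53 × 10^-3 M
[PO4^3-] = s = 2.5 x 10^-3 M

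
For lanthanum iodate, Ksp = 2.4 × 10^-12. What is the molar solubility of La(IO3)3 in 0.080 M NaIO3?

La(IO3)3(s) ⇌ La^3+ + 3 IO3^-
Ksp = [La^3+][IO3^-]^3
Let s = moles of La(IO3)3 that dissolve per litre. [La^3+] = s, [IO3^-] = 0.080 + 3s ≈ 0.080 (Ksp is small, so little additional dissolves).
Ksp ≈ s × (0.080)^3
s = 4.7 × 10^-9 M
Check: 3s = 1.4 x 10^-8 ≪ 0.080, so the approximation is valid.

4.7 x 10^-9 M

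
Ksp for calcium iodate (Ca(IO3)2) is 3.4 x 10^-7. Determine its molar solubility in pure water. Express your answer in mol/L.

Ca(IO3)2(s) ⇌ Ca^2+ + 2 IO3^-
Ksp = [Ca^2+][IO3^-]^2
For each mole of Ca(IO3)2 that dissolves: [Ca^2+] = s, [IO3^-] = 2s.
Ksp = s(2s)^2 = 4s^3
s^3 = 3.4 x 10^-7 / 4, so s = 4.4 × 10^-3 M

s = 4.4 × 10^-3 M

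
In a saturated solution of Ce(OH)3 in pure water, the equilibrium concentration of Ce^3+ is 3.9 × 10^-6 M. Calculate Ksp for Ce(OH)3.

Ksp ≈ 6.2e-21

Ce(OH)3(s) ⇌ Ce^3+ + 3 OH^-
Stoichiometry gives [OH^-] = (3/1)[Ce^3+] = 1.17 x 10^-5 M.
Ksp = [Ce^3+][OH^-]^3
Ksp = 3.9 × 10^-6 × (1.17 × 10^-5)^3 = 6.2 × 10^-21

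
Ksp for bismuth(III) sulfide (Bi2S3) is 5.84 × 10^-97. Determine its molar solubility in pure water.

Bi2S3(s) <=> 2 Bi^3+ + 3 S^2-
Ksp = [Bi^3+]^2[S^2-]^3
With molar solubility s: [Bi^3+] = 2s, [S^2-] = 3s.
So Ksp = (2s)^2 × (3s)^3 = 108s^5
s = (5.84 × 10^-97 / 108)^(1/5) = 2.22 x 10^-20 M

s ≈ 2.22 × 10^-20 M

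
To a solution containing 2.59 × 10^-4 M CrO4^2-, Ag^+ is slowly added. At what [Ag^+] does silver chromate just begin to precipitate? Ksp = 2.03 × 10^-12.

8.85 × 10^-5 M

Ag2CrO4(s) ⇌ 2 Ag^+(aq) + CrO4^2-(aq)
Ksp = [Ag^+]^2[CrO4^2-]
Precipitation begins when Q = Ksp. With [CrO4^2-] = 2.59 × 10^-4 M:
2.03 × 10^-12 = (2.59 × 10^-4) × [Ag^+]^2
[Ag^+] = (2.03 × 10^-12 / 2.59 x 10^-4)^(1/2) = 8.85 × 10^-5 M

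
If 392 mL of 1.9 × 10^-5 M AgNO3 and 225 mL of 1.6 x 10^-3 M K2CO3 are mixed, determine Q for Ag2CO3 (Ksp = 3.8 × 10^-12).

Q ≈ 8.5 × 10^-14

Total volume = 392 + 225 = 617 mL.
[Ag^+] = 1.9 × 10^-5 × (392/617) = 1.21 × 10^-5 M
[CO3^2-] = 1.6 × 10^-3 × (225/617) = 5.83 × 10^-4 M
Ag2CO3(s) <=> 2 Ag^+(aq) + CO3^2-(aq), so Q = [Ag^+]^2[CO3^2-]
Q = (1.21 × 10^-5)^2(5.83 x 10^-4) = 8.5 × 10^-14
Q < Ksp, so no precipitate of Ag2CO3 forms.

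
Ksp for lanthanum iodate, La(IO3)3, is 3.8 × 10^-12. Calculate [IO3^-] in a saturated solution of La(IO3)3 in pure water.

[IO3^-] ≈ 1.8 × 10^-3 M

La(IO3)3(s) ⇌ La^3+(aq) + 3 IO3^-(aq)
Ksp = [La^3+][IO3^-]^3
If s mol/L of La(IO3)3 dissolves, [La^3+] = s and [IO3^-] = 3s.
Substituting: Ksp = s(3s)^3 = 27s^4
s = (3.8 × 10^-12 / 27)^(1/4) = 6.12 × 10^-4 M
[IO3^-] = 3s = 1.8 x 10^-3 M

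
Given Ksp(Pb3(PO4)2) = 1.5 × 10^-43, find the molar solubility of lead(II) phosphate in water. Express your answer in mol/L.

s ≈ 1.1e-9 M

Pb3(PO4)2(s) ⇌ 3 Pb^2+ + 2 PO4^3-
Ksp = [Pb^2+]^3[PO4^3-]^2
With molar solubility s: [Pb^2+] = 3s, [PO4^3-] = 2s.
Ksp = (3s)^3(2s)^2 = 108s^5
s = (1.5 × 10^-43 / 108)^(1/5) = 1.1 × 10^-9 M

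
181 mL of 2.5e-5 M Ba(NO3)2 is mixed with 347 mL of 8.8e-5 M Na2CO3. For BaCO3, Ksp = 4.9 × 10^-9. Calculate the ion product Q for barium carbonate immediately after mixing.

Q = 5.0 × 10^-10

Total volume = 181 + 347 = 528 mL.
[Ba^2+] = 2.5 × 10^-5 × (181/528) = 8.57 × 10^-6 M
[CO3^2-] = 8.8 × 10^-5 × (347/528) = 5.78 × 10^-5 M
BaCO3(s) ⇌ Ba^2+(aq) + CO3^2-(aq), so Q = [Ba^2+][CO3^2-]
Q = (8.57 × 10^-6)(5.78 × 10^-5) = 5.0 x 10^-10
Q < Ksp, so no precipitate of BaCO3 forms.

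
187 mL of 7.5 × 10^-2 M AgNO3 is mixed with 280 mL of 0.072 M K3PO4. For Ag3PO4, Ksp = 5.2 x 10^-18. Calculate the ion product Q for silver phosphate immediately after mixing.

Q = 1.2 × 10^-6

Total volume = 187 + 280 = 467 mL.
[Ag^+] = 7.5 × 10^-2 × (187/467) = 3.00 × 10^-2 M
[PO4^3-] = 7.2 x 10^-2 × (280/467) = 4.32 × 10^-2 M
Ag3PO4(s) ⇌ 3 Ag^+ + PO4^3-, so Q = [Ag^+]^3[PO4^3-]
Q = (3.00 × 10^-2)^3(4.32 x 10^-2) = 1.2 x 10^-6
Q > Ksp, so Ag3PO4 will precipitate.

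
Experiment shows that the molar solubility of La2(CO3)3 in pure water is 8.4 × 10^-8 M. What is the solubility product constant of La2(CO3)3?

4.5e-34

La2(CO3)3(s) <=> 2 La^3+ + 3 CO3^2-
With molar solubility s: [La^3+] = 2s, [CO3^2-] = 3s.
Ksp = [La^3+]^2[CO3^2-]^3
So Ksp = (2s)^2 × (3s)^3 = 108s^5
Ksp = 108 × (8.4 × 10^-8)^5 = 4.5 × 10^-34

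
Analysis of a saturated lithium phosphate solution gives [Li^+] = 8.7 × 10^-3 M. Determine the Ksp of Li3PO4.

Li3PO4(s) ⇌ 3 Li^+ + PO4^3-
Stoichiometry gives [PO4^3-] = (1/3)[Li^+] = 2.90 × 10^-3 M.
Ksp = [Li^+]^3[PO4^3-]
Ksp = (8.7 × 10^-3)^3 × 2.90 × 10^-3 = 1.9 x 10^-9

Ksp ≈ 1.9e-9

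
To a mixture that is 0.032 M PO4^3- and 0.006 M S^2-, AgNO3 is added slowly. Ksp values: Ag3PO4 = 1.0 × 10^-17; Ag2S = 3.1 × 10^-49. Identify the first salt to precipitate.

Each salt begins to precipitate when Q = Ksp, i.e. when [Ag^+] reaches its threshold.
For Ag3PO4: 1.0 × 10^-17 = 0.032 × [Ag^+]^3  ⇒  [Ag^+] = 6.8 × 10^-6 M.
For Ag2S: 3.1 × 10^-49 = 0.006 × [Ag^+]^2  ⇒  [Ag^+] = 7.2 x 10^-24 M.
The salt with the lower threshold [Ag^+] precipitates first: Ag2S.

Ag2S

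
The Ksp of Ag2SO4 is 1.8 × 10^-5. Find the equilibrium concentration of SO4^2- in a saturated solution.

1.7 × 10^-2 M

Ag2SO4(s) <=> 2 Ag^+ + SO4^2-
Ksp = [Ag^+]^2[SO4^2-]
For each mole of Ag2SO4 that dissolves: [Ag^+] = 2s, [SO4^2-] = s.
Ksp = (2s)^2s = 4s^3
s = (1.8 × 10^-5 / 4)^(1/3) = 1.65 × 10^-2 M
[SO4^2-] = s = 1.7 × 10^-2 M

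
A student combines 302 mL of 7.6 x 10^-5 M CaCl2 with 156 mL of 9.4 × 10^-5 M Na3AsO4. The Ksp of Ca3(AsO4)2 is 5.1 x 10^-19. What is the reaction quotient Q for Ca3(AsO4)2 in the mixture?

Total volume = 302 + 156 = 458 mL.
[Ca^2+] = 7.6 × 10^-5 × (302/458) = 5.01 x 10^-5 M
[AsO4^3-] = 9.4 × 10^-5 × (156/458) = 3.20 x 10^-5 M
Ca3(AsO4)2(s) ⇌ 3 Ca^2+ + 2 AsO4^3-, so Q = [Ca^2+]^3[AsO4^3-]^2
Q = (5.01 × 10^-5)^3(3.20 x 10^-5)^2 = 1.3 × 10^-22
Q < Ksp, so no precipitate of Ca3(AsO4)2 forms.

1.3 x 10^-22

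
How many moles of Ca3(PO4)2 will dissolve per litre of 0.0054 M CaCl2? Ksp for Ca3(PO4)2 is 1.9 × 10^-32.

Ca3(PO4)2(s) ⇌ 3 Ca^2+ + 2 PO4^3-
Ksp = [Ca^2+]^3[PO4^3-]^2
Let s be the molar solubility in this solution. [Ca^2+] = 0.0054 + 3s ≈ 0.0054, [PO4^3-] = 2s (since Ca^2+ from CaCl2 dominates).
Ksp ≈ (0.0054)^3 × (2s)^2
s = 1.7 × 10^-13 M
Check: 3s = 5.2 x 10^-13 ≪ 0.0054, so the approximation is valid.

s = 1.7 x 10^-13 M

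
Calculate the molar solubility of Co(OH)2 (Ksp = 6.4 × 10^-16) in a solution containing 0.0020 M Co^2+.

Co(OH)2(s) <=> Co^2+(aq) + 2 OH^-(aq)
Ksp = [Co^2+][OH^-]^2
Let s be the molar solubility in this solution. [Co^2+] = 0.0020 + s ≈ 0.0020, [OH^-] = 2s (common-ion effect: Co^2+ is already 0.0020 M).
Ksp ≈ 0.0020 × (2s)^2
s = 2.8 × 10^-7 M
Check: s = 2.8 × 10^-7 ≪ 0.0020, so the approximation is valid.

s = 2.8 x 10^-7 M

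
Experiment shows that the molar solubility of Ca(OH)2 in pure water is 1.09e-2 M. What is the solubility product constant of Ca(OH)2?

Ksp = 5.18e-6

Ca(OH)2(s) ⇌ Ca^2+(aq) + 2 OH^-(aq)
If s mol/L of Ca(OH)2 dissolves, [Ca^2+] = s and [OH^-] = 2s.
Ksp = [Ca^2+][OH^-]^2
So Ksp = s × (2s)^2 = 4s^3
With s = 1.09 x 10^-2: Ksp = 5.18 x 10^-6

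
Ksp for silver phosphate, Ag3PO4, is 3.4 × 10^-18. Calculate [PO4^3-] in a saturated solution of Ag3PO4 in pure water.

1.9 × 10^-5 M

Ag3PO4(s) ⇌ 3 Ag^+(aq) + PO4^3-(aq)
Ksp = [Ag^+]^3[PO4^3-]
With molar solubility s: [Ag^+] = 3s, [PO4^3-] = s.
So Ksp = (3s)^3 × s = 27s^4
s^4 = 3.4 × 10^-18 / 27, so s = 1.88 × 10^-5 M
[PO4^3-] = s = 1.9 × 10^-5 M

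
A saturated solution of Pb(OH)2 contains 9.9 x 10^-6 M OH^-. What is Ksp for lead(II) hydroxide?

Pb(OH)2(s) <=> Pb^2+ + 2 OH^-
Stoichiometry gives [Pb^2+] = (1/2)[OH^-] = 4.95 x 10^-6 M.
Ksp = [Pb^2+][OH^-]^2
Ksp = 4.95 × 10^-6 × (9.9 × 10^-6)^2 = 4.9 × 10^-16

Ksp ≈ 4.9 x 10^-16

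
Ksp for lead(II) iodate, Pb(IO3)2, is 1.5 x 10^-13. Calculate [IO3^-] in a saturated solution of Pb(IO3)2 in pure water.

Pb(IO3)2(s) ⇌ Pb^2+ + 2 IO3^-
Ksp = [Pb^2+][IO3^-]^2
If s mol/L of Pb(IO3)2 dissolves, [Pb^2+] = s and [IO3^-] = 2s.
So Ksp = s × (2s)^2 = 4s^3
s^3 = 1.5 x 10^-13 / 4, so s = 3.35 × 10^-5 M
[IO3^-] = 2s = 6.7 × 10^-5 M

[IO3^-] ≈ 6.7 × 10^-5 M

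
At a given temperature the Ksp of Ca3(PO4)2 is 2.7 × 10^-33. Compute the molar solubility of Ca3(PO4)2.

Ca3(PO4)2(s) ⇌ 3 Ca^2+ + 2 PO4^3-
Ksp = [Ca^2+]^3[PO4^3-]^2
For each mole of Ca3(PO4)2 that dissolves: [Ca^2+] = 3s, [PO4^3-] = 2s.
Substituting: Ksp = (3s)^3(2s)^2 = 108s^5
s^5 = 2.7 × 10^-33 / 108, so s = 1.2 x 10^-7 M

1.2e-7 M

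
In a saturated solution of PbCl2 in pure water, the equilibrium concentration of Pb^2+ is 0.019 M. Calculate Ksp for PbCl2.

PbCl2(s) ⇌ Pb^2+ + 2 Cl^-
Stoichiometry gives [Cl^-] = (2/1)[Pb^2+] = 3.80 x 10^-2 M.
Ksp = [Pb^2+][Cl^-]^2
Ksp = 1.9 x 10^-2 × (3.80 × 10^-2)^2 = 2.7 × 10^-5

Ksp ≈ 2.7 × 10^-5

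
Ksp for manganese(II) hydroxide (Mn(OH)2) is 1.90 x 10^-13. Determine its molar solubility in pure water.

Mn(OH)2(s) ⇌ Mn^2+ + 2 OH^-
Ksp = [Mn^2+][OH^-]^2
For each mole of Mn(OH)2 that dissolves: [Mn^2+] = s, [OH^-] = 2s.
Substituting: Ksp = s(2s)^2 = 4s^3
s^3 = 1.90 x 10^-13 / 4, so s = 3.62 x 10^-5 M

s = 3.62 x 10^-5 M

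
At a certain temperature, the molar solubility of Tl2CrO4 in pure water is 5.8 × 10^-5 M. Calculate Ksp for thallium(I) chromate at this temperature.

Ksp ≈ 7.8e-13

Tl2CrO4(s) ⇌ 2 Tl^+ + CrO4^2-
If s mol/L of Tl2CrO4 dissolves, [Tl^+] = 2s and [CrO4^2-] = s.
Ksp = [Tl^+]^2[CrO4^2-]
So Ksp = (2s)^2 × s = 4s^3
With s = 5.8 × 10^-5: Ksp = 7.8 × 10^-13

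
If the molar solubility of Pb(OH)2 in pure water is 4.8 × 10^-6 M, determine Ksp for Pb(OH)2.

Pb(OH)2(s) <=> Pb^2+ + 2 OH^-
With molar solubility s: [Pb^2+] = s, [OH^-] = 2s.
Ksp = [Pb^2+][OH^-]^2
So Ksp = s × (2s)^2 = 4s^3
With s = 4.8 x 10^-6: Ksp = 4.4 x 10^-16

4.4 × 10^-16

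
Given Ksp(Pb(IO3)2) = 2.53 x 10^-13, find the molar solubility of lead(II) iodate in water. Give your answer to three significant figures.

Pb(IO3)2(s) ⇌ Pb^2+(aq) + 2 IO3^-(aq)
Ksp = [Pb^2+][IO3^-]^2
If s mol/L of Pb(IO3)2 dissolves, [Pb^2+] = s and [IO3^-] = 2s.
Substituting: Ksp = s(2s)^2 = 4s^3
Solving, s = (2.53 x 10^-13/4)^(1/3) = 3.98 x 10^-5 M

s = 3.98 × 10^-5 M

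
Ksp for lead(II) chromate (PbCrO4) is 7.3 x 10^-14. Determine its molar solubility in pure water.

PbCrO4(s) <=> Pb^2+ + CrO4^2-
Ksp = [Pb^2+][CrO4^2-]
For each mole of PbCrO4 that dissolves: [Pb^2+] = s, [CrO4^2-] = s.
Ksp = s × s = s^2
s = √(7.3 x 10^-14) = 2.7 x 10^-7 M

2.7 × 10^-7 M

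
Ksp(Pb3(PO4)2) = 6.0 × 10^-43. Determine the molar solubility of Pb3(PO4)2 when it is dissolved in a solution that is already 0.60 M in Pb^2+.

8.3 x 10^-22 M

Pb3(PO4)2(s) <=> 3 Pb^2+ + 2 PO4^3-
Ksp = [Pb^2+]^3[PO4^3-]^2
Let s be the molar solubility in this solution. [Pb^2+] = 0.60 + 3s ≈ 0.60, [PO4^3-] = 2s (common-ion effect: Pb^2+ is already 0.60 M).
Ksp ≈ (0.60)^3 × (2s)^2
s = 8.3 × 10^-22 M
Check: 3s = 2.5 × 10^-21 ≪ 0.60, so the approximation is valid.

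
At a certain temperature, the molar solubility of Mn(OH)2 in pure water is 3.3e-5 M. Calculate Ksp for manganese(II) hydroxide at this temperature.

Mn(OH)2(s) ⇌ Mn^2+(aq) + 2 OH^-(aq)
If s mol/L of Mn(OH)2 dissolves, [Mn^2+] = s and [OH^-] = 2s.
Ksp = [Mn^2+][OH^-]^2
So Ksp = s × (2s)^2 = 4s^3
With s = 3.3 × 10^-5: Ksp = 1.4 x 10^-13

Ksp = 1.4 x 10^-13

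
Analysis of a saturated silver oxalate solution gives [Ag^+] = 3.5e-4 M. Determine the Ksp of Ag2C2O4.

Ksp ≈ 2.1 × 10^-11

Ag2C2O4(s) ⇌ 2 Ag^+(aq) + C2O4^2-(aq)
Stoichiometry gives [C2O4^2-] = (1/2)[Ag^+] = 1.75 × 10^-4 M.
Ksp = [Ag^+]^2[C2O4^2-]
Ksp = (3.5 x 10^-4)^2 × 1.75 x 10^-4 = 2.1 × 10^-11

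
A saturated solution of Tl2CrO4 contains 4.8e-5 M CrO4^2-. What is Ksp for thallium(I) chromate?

4.4e-13

Tl2CrO4(s) ⇌ 2 Tl^+(aq) + CrO4^2-(aq)
Stoichiometry gives [Tl^+] = (2/1)[CrO4^2-] = 9.60 × 10^-5 M.
Ksp = [Tl^+]^2[CrO4^2-]
Ksp = (9.60 × 10^-5)^2 × 4.8 × 10^-5 = 4.4 × 10^-13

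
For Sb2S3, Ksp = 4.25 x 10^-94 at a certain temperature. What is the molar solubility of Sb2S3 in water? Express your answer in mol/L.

Sb2S3(s) ⇌ 2 Sb^3+(aq) + 3 S^2-(aq)
Ksp = [Sb^3+]^2[S^2-]^3
For each mole of Sb2S3 that dissolves: [Sb^3+] = 2s, [S^2-] = 3s.
Ksp = (2s)^2(3s)^3 = 108s^5
s^5 = 4.25 x 10^-94 / 108, so s = 8.30 × 10^-20 M

8.30 x 10^-20 M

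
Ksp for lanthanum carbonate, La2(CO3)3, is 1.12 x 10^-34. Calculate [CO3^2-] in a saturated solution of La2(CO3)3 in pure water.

[CO3^2-] = 1.91 × 10^-7 M

La2(CO3)3(s) ⇌ 2 La^3+ + 3 CO3^2-
Ksp = [La^3+]^2[CO3^2-]^3
With molar solubility s: [La^3+] = 2s, [CO3^2-] = 3s.
Ksp = (2s)^2(3s)^3 = 108s^5
s = (1.12 x 10^-34 / 108)^(1/5) = 6.356 × 10^-8 M
[CO3^2-] = 3s = 1.91 × 10^-7 M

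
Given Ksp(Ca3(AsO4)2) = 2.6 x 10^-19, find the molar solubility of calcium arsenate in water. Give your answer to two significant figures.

Ca3(AsO4)2(s) <=> 3 Ca^2+ + 2 AsO4^3-
Ksp = [Ca^2+]^3[AsO4^3-]^2
Let s = molar solubility. Then [Ca^2+] = 3s and [AsO4^3-] = 2s.
Ksp = (3s)^3(2s)^2 = 108s^5
Solving, s = (2.6 x 10^-19/108)^(1/5) = 7.5 × 10^-5 M

7.5e-5 M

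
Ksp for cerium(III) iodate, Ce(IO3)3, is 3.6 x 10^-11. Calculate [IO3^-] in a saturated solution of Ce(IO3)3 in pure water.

Ce(IO3)3(s) ⇌ Ce^3+ + 3 IO3^-
Ksp = [Ce^3+][IO3^-]^3
For each mole of Ce(IO3)3 that dissolves: [Ce^3+] = s, [IO3^-] = 3s.
So Ksp = s × (3s)^3 = 27s^4
s = (3.6 x 10^-11 / 27)^(1/4) = 1.07 × 10^-3 M
[IO3^-] = 3s = 3.2 × 10^-3 M

[IO3^-] ≈ 3.2 × 10^-3 M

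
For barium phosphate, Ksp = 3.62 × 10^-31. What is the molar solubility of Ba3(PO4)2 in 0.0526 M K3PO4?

s ≈ 1.69 × 10^-10 M

Ba3(PO4)2(s) ⇌ 3 Ba^2+ + 2 PO4^3-
Ksp = [Ba^2+]^3[PO4^3-]^2
Let s be the molar solubility in this solution. [Ba^2+] = 3s, [PO4^3-] = 0.0526 + 2s ≈ 0.0526 (Ksp is small, so little additional dissolves).
Ksp ≈ (3s)^3 × (0.0526)^2
s = 1.69 x 10^-10 M
Check: 2s = 3.4 × 10^-10 ≪ 0.0526, so the approximation is valid.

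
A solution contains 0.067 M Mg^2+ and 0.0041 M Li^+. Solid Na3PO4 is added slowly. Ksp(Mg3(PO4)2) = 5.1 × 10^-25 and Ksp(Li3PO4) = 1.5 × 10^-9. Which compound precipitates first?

Precipitation of each salt starts when its ion product equals its Ksp.
For Mg3(PO4)2: 5.1 × 10^-25 = (0.067)^3 × [PO4^3-]^2  ⇒  [PO4^3-] = 4.1 × 10^-11 M.
For Li3PO4: 1.5 × 10^-9 = (0.0041)^3 × [PO4^3-]  ⇒  [PO4^3-] = 2.2 × 10^-2 M.
The salt with the lower threshold [PO4^3-] precipitates first: Mg3(PO4)2.

Mg3(PO4)2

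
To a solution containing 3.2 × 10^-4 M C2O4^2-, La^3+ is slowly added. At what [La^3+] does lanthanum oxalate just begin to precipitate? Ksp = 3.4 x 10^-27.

La2(C2O4)3(s) <=> 2 La^3+(aq) + 3 C2O4^2-(aq)
Ksp = [La^3+]^2[C2O4^2-]^3
Precipitation begins when Q = Ksp. With [C2O4^2-] = 3.2 × 10^-4 M:
3.4 x 10^-27 = (3.2 × 10^-4)^3 × [La^3+]^2
[La^3+] = (3.4 x 10^-27 / 3.28 x 10^-11)^(1/2) = 1.0 x 10^-8 M

[La^3+] = 1.0 × 10^-8 M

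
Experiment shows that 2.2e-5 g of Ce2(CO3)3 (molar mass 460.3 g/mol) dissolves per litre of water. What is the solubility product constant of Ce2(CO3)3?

Ksp ≈ 2.7 × 10^-35

Molar solubility s = (2.2 x 10^-5 g/L) / (460.3 g/mol) = 4.78 × 10^-8 M.
Ce2(CO3)3(s) ⇌ 2 Ce^3+(aq) + 3 CO3^2-(aq)
If s mol/L of Ce2(CO3)3 dissolves, [Ce^3+] = 2s and [CO3^2-] = 3s.
Ksp = [Ce^3+]^2[CO3^2-]^3
So Ksp = (2s)^2 × (3s)^3 = 108s^5
With s = 4.78 × 10^-8: Ksp = 2.7 × 10^-35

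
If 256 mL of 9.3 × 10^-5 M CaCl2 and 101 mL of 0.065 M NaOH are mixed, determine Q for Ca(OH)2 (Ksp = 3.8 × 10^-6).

Total volume = 256 + 101 = 357 mL.
[Ca^2+] = 9.3 × 10^-5 × (256/357) = 6.67 × 10^-5 M
[OH^-] = 6.5 x 10^-2 × (101/357) = 1.84 x 10^-2 M
Ca(OH)2(s) ⇌ Ca^2+ + 2 OH^-, so Q = [Ca^2+][OH^-]^2
Q = (6.67 x 10^-5)(1.84 × 10^-2)^2 = 2.3 × 10^-8
Q < Ksp, so no precipitate of Ca(OH)2 forms.

Q ≈ 2.3 × 10^-8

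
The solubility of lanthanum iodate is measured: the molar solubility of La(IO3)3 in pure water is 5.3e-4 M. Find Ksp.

Ksp = 2.1e-12

La(IO3)3(s) <=> La^3+(aq) + 3 IO3^-(aq)
Let s = molar solubility. Then [La^3+] = s and [IO3^-] = 3s.
Ksp = [La^3+][IO3^-]^3
So Ksp = s × (3s)^3 = 27s^4
With s = 5.3 × 10^-4: Ksp = 2.1 × 10^-12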